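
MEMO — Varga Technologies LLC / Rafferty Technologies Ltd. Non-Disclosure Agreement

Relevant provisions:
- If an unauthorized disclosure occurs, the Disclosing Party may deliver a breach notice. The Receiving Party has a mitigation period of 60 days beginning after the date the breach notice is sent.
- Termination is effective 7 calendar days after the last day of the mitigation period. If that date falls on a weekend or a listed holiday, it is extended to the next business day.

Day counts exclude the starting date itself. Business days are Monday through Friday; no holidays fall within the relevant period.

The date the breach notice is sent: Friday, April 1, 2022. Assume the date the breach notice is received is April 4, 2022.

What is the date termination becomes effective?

The last day of the mitigation period: April 1, 2022 + 60 days = May 31, 2022.
The date termination becomes effective: 7 calendar days after May 31, 2022 is June 7, 2022. June 7, 2022 is a Tuesday, so no roll-forward applies.

June 7, 2022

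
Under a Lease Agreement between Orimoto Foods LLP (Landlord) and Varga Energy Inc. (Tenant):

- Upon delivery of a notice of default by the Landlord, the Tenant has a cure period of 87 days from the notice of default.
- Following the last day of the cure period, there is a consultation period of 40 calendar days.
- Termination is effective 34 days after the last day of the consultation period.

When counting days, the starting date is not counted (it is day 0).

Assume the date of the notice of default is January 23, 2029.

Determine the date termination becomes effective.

The last day of the cure period: 87 calendar days after January 23, 2029 is April 20, 2029.
The last day of the consultation period: April 20, 2029 + 40 days = May 30, 2029.
The date termination becomes effective: May 30, 2029 + 34 days = July 3, 2029.

July 3, 2029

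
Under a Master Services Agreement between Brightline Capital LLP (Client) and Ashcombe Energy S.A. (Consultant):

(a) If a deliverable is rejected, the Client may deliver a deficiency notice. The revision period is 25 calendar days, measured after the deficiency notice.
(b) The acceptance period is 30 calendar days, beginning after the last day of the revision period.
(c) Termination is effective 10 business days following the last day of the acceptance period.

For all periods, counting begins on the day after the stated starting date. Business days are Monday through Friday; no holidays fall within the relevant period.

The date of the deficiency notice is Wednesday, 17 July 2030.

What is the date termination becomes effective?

The last day of the revision period: 17 July 2030 + 25 days = 11 August 2030.
Adding 30 calendar days to 11 August 2030 gives 10 September 2030, which is the last day of the acceptance period.
The date termination becomes effective: 10 business days after Tuesday, 10 September 2030, skipping weekends — Sep 11, Sep 12, Sep 13, Sep 16, Sep 17, Sep 18, Sep 19, Sep 20, Sep 23, Sep 24 — lands on Tuesday, 24 September 2030.

24 September 2030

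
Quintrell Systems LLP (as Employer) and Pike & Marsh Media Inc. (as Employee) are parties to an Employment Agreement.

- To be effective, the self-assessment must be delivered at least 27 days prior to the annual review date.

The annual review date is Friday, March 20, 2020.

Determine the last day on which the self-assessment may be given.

March 20, 2020 minus 27 days is February 22, 2020.

February 22, 2020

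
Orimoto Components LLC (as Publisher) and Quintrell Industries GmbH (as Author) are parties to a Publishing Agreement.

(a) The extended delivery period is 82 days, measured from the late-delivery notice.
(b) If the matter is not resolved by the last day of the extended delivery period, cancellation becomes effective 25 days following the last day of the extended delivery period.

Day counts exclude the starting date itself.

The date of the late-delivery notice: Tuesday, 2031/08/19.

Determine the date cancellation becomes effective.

Adding 82 calendar days to 2031/08/19 gives 2031/11/09, which is the last day of the extended delivery period.
Adding 25 calendar days to 2031/11/09 gives 2031/12/04, which is the date cancellation becomes effective.

2031/12/04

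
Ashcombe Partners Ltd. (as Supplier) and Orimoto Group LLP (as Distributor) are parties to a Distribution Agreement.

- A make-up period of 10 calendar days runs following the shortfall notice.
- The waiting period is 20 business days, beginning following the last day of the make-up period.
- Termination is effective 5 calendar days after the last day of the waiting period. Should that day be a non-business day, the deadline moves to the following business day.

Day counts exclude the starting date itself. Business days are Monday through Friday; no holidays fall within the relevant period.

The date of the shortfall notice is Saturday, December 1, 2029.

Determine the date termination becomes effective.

January 14, 2030

Adding 10 calendar days to December 1, 2029 gives December 11, 2029, which is the last day of the make-up period.
The last day of the waiting period: counting 20 business days from Tuesday, December 11, 2029 (Dec 12, Dec 13, Dec 14, Dec 17, …, Jan 4, Jan 7, Jan 8, skipping weekends) reaches Tuesday, January 8, 2030.
The date termination becomes effective: 5 calendar days after January 8, 2030 is January 13, 2030. That falls on a Sunday, so it rolls to the next business day, Monday, January 14, 2030.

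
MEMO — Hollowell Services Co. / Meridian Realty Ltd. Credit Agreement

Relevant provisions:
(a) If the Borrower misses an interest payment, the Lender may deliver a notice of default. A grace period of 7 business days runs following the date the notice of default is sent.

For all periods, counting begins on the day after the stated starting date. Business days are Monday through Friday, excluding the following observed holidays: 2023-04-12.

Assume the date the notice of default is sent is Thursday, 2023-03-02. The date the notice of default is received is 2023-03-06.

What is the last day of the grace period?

2023-03-13

From Thursday, 2023-03-02, 7 business days (Mar 3, Mar 6, Mar 7, Mar 8, Mar 9, Mar 10, Mar 13, skipping weekends) brings us to Monday, 2023-03-13, which is the last day of the grace period.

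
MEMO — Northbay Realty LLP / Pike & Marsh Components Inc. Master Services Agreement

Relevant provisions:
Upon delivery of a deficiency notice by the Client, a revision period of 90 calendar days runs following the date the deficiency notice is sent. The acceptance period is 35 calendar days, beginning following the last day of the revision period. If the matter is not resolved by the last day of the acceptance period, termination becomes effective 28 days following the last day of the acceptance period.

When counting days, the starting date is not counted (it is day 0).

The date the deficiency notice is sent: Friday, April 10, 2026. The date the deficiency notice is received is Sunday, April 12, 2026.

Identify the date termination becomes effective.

The last day of the revision period: 90 calendar days after April 10, 2026 is July 9, 2026.
Adding 35 calendar days to July 9, 2026 gives August 13, 2026, which is the last day of the acceptance period.
The date termination becomes effective: August 13, 2026 + 28 days = September 10, 2026.

September 10, 2026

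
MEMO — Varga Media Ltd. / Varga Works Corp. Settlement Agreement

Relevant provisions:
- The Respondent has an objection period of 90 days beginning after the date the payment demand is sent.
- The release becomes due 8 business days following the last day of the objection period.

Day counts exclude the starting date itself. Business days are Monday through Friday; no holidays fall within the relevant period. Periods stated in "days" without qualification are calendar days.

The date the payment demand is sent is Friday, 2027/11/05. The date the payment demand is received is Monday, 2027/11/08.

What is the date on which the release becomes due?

2028/02/15

Adding 90 calendar days to 2027/11/05 gives 2028/02/03, which is the last day of the objection period.
The date on which the release becomes due: 8 business days after Thursday, 2028/02/03, skipping weekends — Feb 4, Feb 7, Feb 8, Feb 9, Feb 10, Feb 11, Feb 14, Feb 15 — lands on Tuesday, 2028/02/15.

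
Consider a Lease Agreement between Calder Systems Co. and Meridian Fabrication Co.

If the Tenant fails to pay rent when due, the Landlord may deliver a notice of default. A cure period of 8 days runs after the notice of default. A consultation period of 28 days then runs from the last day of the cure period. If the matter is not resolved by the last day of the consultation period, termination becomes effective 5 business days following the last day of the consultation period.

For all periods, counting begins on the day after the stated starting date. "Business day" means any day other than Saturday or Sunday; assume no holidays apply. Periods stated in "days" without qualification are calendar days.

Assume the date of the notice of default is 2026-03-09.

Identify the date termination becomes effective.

The last day of the cure period: 8 calendar days after 2026-03-09 is 2026-03-17.
The last day of the consultation period: 2026-03-17 + 28 days = 2026-04-14.
The date termination becomes effective: 5 business days after Tuesday, 2026-04-14, skipping weekends — Apr 15, Apr 16, Apr 17, Apr 20, Apr 21 — lands on Tuesday, 2026-04-21.

2026-04-21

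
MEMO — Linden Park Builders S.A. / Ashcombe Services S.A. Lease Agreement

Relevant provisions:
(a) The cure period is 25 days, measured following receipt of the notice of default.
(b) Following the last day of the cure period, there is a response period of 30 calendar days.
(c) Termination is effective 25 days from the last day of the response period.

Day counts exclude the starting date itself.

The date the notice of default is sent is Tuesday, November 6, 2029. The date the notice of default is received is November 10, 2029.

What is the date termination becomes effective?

The last day of the cure period: 25 calendar days after November 10, 2029 is December 5, 2029.
Adding 30 calendar days to December 5, 2029 gives January 4, 2030, which is the last day of the response period.
The date termination becomes effective: 25 calendar days after January 4, 2030 is January 29, 2030.

January 29, 2030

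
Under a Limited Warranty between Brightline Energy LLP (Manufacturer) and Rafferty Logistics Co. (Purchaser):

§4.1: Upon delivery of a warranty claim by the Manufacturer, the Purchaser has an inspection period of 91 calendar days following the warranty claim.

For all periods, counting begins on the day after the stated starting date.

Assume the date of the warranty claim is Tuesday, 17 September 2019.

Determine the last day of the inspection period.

17 December 2019

Adding 91 calendar days to 17 September 2019 gives 17 December 2019, which is the last day of the inspection period.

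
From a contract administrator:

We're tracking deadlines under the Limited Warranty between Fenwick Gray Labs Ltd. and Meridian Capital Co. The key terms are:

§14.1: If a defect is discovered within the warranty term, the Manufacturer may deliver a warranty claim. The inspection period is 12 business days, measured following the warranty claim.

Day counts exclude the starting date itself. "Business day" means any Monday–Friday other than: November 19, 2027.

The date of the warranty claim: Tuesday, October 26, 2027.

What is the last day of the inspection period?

From Tuesday, October 26, 2027, 12 business days (Oct 27, Oct 28, Oct 29, Nov 1, …, Nov 9, Nov 10, Nov 11, skipping weekends) brings us to Thursday, November 11, 2027, which is the last day of the inspection period.

November 11, 2027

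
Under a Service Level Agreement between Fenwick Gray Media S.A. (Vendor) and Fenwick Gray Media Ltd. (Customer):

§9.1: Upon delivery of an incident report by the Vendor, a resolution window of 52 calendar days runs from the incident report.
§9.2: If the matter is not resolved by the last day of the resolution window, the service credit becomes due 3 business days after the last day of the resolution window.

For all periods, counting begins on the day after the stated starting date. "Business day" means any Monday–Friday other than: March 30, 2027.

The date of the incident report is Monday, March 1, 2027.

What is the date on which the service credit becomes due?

Adding 52 calendar days to March 1, 2027 gives April 22, 2027, which is the last day of the resolution window.
From Thursday, April 22, 2027, 3 business days (Apr 23, Apr 26, Apr 27, skipping weekends) brings us to Tuesday, April 27, 2027, which is the date on which the service credit becomes due.

April 27, 2027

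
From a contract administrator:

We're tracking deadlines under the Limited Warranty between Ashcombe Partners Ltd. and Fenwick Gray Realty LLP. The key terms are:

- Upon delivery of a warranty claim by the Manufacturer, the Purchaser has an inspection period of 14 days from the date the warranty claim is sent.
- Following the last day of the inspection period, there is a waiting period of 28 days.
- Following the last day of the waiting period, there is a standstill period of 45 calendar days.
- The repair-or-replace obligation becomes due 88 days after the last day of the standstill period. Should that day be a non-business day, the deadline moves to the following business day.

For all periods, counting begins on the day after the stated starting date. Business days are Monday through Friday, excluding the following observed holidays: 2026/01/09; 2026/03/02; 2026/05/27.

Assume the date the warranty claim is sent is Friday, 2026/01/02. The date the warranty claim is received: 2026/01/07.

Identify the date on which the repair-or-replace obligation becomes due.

The last day of the inspection period: 2026/01/02 + 14 days = 2026/01/16.
The last day of the waiting period: 2026/01/16 + 28 days = 2026/02/13.
The last day of the standstill period: 2026/02/13 + 45 days = 2026/03/30.
The date on which the repair-or-replace obligation becomes due: 88 calendar days after 2026/03/30 is 2026/06/26. 2026/06/26 is a Friday and is not a listed holiday, so no roll-forward applies.

2026/06/26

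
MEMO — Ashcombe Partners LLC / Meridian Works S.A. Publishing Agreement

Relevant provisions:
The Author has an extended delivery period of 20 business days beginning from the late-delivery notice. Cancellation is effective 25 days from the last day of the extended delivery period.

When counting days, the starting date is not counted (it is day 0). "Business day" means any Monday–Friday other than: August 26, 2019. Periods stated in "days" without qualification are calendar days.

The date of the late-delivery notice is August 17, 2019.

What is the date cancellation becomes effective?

The last day of the extended delivery period: 20 business days after Saturday, August 17, 2019, skipping weekends and the listed holiday on Aug 26 — Aug 19, Aug 20, Aug 21, Aug 22, …, Sep 12, Sep 13, Sep 16 — lands on Monday, September 16, 2019.
Adding 25 calendar days to September 16, 2019 gives October 11, 2019, which is the date cancellation becomes effective.

October 11, 2019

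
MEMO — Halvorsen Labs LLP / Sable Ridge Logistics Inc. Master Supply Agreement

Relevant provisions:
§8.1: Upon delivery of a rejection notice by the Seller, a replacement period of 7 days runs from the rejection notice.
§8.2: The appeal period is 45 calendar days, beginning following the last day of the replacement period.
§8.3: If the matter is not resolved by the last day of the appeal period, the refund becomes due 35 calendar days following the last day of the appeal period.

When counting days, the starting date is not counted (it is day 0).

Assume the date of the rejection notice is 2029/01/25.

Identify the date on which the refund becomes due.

The last day of the replacement period: 7 calendar days after 2029/01/25 is 2029/02/01.
The last day of the appeal period: 2029/02/01 + 45 days = 2029/03/18.
The date on which the refund becomes due: 2029/03/18 + 35 days = 2029/04/22.

2029/04/22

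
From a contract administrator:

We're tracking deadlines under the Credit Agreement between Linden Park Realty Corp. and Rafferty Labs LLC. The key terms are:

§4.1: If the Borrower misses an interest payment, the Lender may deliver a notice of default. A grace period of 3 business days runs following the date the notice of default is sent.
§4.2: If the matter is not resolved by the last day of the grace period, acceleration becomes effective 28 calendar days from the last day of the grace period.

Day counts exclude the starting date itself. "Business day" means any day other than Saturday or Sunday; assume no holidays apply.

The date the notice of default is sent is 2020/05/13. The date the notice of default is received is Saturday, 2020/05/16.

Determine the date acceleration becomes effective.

The last day of the grace period: 3 business days after Wednesday, 2020/05/13, skipping weekends — May 14, May 15, May 18 — lands on Monday, 2020/05/18.
The date acceleration becomes effective: 2020/05/18 + 28 days = 2020/06/15.

2020/06/15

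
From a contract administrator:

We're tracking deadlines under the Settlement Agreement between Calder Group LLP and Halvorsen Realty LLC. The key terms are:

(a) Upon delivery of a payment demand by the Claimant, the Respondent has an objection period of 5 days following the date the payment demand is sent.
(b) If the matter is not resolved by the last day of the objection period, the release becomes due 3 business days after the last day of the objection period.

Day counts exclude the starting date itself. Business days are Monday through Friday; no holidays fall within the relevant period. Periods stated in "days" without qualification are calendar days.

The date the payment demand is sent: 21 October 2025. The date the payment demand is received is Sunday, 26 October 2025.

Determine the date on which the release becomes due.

29 October 2025

Adding 5 calendar days to 21 October 2025 gives 26 October 2025, which is the last day of the objection period.
The date on which the release becomes due: counting 3 business days from Sunday, 26 October 2025 (Oct 27, Oct 28, Oct 29, skipping weekends) reaches Wednesday, 29 October 2025.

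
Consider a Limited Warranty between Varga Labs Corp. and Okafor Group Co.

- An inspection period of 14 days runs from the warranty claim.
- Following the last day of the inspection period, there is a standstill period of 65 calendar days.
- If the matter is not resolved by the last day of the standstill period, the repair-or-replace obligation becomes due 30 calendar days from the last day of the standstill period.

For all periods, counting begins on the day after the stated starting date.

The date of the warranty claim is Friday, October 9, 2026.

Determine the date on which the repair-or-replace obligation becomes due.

The last day of the inspection period: 14 calendar days after October 9, 2026 is October 23, 2026.
Adding 65 calendar days to October 23, 2026 gives December 27, 2026, which is the last day of the standstill period.
Adding 30 calendar days to December 27, 2026 gives January 26, 2027, which is the date on which the repair-or-replace obligation becomes due.

January 26, 2027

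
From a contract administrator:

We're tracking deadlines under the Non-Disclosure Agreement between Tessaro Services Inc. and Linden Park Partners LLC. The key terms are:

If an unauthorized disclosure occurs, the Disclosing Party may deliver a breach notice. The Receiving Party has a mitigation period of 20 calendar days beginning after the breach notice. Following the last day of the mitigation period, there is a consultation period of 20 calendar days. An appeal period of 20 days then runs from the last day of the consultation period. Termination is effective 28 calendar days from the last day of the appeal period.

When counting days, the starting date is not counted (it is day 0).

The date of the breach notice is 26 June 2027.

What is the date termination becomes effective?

The last day of the mitigation period: 26 June 2027 + 20 days = 16 July 2027.
The last day of the consultation period: 20 calendar days after 16 July 2027 is 5 August 2027.
Adding 20 calendar days to 5 August 2027 gives 25 August 2027, which is the last day of the appeal period.
The date termination becomes effective: 25 August 2027 + 28 days = 22 September 2027.

22 September 2027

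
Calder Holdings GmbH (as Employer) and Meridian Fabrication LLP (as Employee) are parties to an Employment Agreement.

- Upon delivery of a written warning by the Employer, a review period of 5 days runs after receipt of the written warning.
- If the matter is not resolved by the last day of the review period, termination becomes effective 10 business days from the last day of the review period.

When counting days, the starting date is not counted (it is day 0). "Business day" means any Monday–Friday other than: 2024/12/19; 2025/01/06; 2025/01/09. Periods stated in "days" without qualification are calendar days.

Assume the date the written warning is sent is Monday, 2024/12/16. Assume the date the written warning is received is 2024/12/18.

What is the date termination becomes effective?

The last day of the review period: 5 calendar days after 2024/12/18 is 2024/12/23.
The date termination becomes effective: counting 10 business days from Monday, 2024/12/23 (Dec 24, Dec 25, Dec 26, Dec 27, Dec 30, Dec 31, Jan 1, Jan 2, Jan 3, Jan 7, skipping weekends and the listed holiday on Jan 6) reaches Tuesday, 2025/01/07.

2025/01/07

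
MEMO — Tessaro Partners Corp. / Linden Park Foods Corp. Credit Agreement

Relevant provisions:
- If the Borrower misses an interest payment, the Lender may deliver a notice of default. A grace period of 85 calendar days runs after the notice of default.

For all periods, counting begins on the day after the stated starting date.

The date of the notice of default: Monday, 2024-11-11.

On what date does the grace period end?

Adding 85 calendar days to 2024-11-11 gives 2025-02-04, which is the last day of the grace period.

2025-02-04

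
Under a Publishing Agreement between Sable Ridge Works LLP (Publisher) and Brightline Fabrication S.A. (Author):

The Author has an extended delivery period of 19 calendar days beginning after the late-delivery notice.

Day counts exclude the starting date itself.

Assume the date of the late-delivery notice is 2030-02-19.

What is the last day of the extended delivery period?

The last day of the extended delivery period: 19 calendar days after 2030-02-19 is 2030-03-10.

2030-03-10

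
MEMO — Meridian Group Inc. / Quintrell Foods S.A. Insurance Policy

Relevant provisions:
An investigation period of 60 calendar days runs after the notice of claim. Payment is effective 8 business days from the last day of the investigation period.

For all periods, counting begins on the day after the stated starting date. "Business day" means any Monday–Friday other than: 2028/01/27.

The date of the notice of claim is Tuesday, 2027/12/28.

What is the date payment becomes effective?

2028/03/08

The last day of the investigation period: 2027/12/28 + 60 days = 2028/02/26.
The date payment becomes effective: counting 8 business days from Saturday, 2028/02/26 (Feb 28, Feb 29, Mar 1, Mar 2, Mar 3, Mar 6, Mar 7, Mar 8, skipping weekends) reaches Wednesday, 2028/03/08.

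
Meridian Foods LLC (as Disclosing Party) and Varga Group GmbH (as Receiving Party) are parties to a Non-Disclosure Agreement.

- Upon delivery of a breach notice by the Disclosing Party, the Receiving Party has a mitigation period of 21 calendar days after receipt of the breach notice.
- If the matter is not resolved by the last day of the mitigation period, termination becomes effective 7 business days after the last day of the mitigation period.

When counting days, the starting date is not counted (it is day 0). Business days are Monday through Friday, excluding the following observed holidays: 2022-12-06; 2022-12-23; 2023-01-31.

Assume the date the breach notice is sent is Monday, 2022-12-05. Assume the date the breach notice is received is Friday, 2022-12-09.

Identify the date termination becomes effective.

2023-01-10

The last day of the mitigation period: 21 calendar days after 2022-12-09 is 2022-12-30.
The date termination becomes effective: 7 business days after Friday, 2022-12-30, skipping weekends — Jan 2, Jan 3, Jan 4, Jan 5, Jan 6, Jan 9, Jan 10 — lands on Tuesday, 2023-01-10.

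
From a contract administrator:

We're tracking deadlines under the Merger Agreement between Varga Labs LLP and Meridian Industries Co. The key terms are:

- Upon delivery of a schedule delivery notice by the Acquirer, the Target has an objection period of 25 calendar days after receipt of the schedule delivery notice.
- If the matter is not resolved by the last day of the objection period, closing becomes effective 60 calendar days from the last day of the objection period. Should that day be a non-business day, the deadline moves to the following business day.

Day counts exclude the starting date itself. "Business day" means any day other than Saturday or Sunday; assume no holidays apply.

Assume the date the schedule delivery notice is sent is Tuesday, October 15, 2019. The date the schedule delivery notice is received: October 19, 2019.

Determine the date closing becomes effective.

January 13, 2020

Adding 25 calendar days to October 19, 2019 gives November 13, 2019, which is the last day of the objection period.
The date closing becomes effective: November 13, 2019 + 60 days = January 12, 2020. That falls on a Sunday, so it rolls to the next business day, Monday, January 13, 2020.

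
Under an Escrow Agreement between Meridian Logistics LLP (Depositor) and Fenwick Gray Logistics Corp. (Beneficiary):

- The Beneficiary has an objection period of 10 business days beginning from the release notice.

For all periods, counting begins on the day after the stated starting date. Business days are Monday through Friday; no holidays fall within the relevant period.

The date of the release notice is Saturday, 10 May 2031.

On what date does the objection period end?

The last day of the objection period: counting 10 business days from Saturday, 10 May 2031 (May 12, May 13, May 14, May 15, May 16, May 19, May 20, May 21, May 22, May 23, skipping weekends) reaches Friday, 23 May 2031.

23 May 2031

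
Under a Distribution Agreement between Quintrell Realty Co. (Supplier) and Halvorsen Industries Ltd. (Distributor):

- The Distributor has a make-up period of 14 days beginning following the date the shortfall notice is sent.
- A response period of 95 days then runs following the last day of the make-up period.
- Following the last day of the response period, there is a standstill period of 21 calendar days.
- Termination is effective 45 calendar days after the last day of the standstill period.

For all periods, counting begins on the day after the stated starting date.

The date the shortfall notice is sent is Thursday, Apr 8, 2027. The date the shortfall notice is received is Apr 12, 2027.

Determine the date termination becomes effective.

Sep 30, 2027

Adding 14 calendar days to Apr 8, 2027 gives Apr 22, 2027, which is the last day of the make-up period.
The last day of the response period: Apr 22, 2027 + 95 days = Jul 26, 2027.
The last day of the standstill period: Jul 26, 2027 + 21 days = Aug 16, 2027.
The date termination becomes effective: Aug 16, 2027 + 45 days = Sep 30, 2027.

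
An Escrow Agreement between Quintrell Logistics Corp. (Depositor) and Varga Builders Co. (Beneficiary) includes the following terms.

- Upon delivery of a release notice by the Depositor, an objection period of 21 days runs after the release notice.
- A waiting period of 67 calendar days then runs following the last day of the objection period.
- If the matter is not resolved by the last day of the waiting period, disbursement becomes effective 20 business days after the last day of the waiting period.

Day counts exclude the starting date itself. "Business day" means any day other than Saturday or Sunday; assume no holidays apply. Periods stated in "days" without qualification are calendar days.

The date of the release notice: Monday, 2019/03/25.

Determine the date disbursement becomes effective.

Adding 21 calendar days to 2019/03/25 gives 2019/04/15, which is the last day of the objection period.
The last day of the waiting period: 67 calendar days after 2019/04/15 is 2019/06/21.
The date disbursement becomes effective: 20 business days after Friday, 2019/06/21, skipping weekends — Jun 24, Jun 25, Jun 26, Jun 27, …, Jul 17, Jul 18, Jul 19 — lands on Friday, 2019/07/19.

2019/07/19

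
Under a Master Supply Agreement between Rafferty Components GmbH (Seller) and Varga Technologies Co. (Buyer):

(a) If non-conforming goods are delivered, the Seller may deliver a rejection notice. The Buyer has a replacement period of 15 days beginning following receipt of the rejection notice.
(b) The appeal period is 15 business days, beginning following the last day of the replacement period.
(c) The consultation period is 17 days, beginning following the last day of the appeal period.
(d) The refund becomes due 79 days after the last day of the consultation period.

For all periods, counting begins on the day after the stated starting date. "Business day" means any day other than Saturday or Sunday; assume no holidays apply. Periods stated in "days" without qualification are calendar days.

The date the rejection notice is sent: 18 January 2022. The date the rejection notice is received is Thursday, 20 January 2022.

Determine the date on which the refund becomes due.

1 June 2022

The last day of the replacement period: 15 calendar days after 20 January 2022 is 4 February 2022.
The last day of the appeal period: counting 15 business days from Friday, 4 February 2022 (Feb 7, Feb 8, Feb 9, Feb 10, …, Feb 23, Feb 24, Feb 25, skipping weekends) reaches Friday, 25 February 2022.
The last day of the consultation period: 17 calendar days after 25 February 2022 is 14 March 2022.
Adding 79 calendar days to 14 March 2022 gives 1 June 2022, which is the date on which the refund becomes due.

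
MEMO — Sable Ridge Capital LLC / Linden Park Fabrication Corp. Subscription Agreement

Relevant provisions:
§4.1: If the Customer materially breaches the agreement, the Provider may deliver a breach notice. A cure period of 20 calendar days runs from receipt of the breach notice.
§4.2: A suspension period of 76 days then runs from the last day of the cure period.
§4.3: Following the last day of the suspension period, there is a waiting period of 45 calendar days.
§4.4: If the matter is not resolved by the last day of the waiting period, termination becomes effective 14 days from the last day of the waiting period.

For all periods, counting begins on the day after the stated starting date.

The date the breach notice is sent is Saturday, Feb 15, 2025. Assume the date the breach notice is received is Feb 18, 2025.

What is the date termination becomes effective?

The last day of the cure period: Feb 18, 2025 + 20 days = Mar 10, 2025.
The last day of the suspension period: Mar 10, 2025 + 76 days = May 25, 2025.
The last day of the waiting period: May 25, 2025 + 45 days = Jul 9, 2025.
The date termination becomes effective: Jul 9, 2025 + 14 days = Jul 23, 2025.

Jul 23, 2025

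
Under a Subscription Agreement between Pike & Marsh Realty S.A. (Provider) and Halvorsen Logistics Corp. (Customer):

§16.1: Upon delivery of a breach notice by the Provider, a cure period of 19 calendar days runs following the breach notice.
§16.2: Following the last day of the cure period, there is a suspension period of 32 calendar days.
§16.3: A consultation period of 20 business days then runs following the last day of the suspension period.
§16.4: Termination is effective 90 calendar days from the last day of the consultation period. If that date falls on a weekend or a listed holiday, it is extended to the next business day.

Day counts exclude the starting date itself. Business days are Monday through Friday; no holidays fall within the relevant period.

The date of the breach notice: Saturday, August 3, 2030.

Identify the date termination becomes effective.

January 20, 2031

The last day of the cure period: 19 calendar days after August 3, 2030 is August 22, 2030.
The last day of the suspension period: August 22, 2030 + 32 days = September 23, 2030.
From Monday, September 23, 2030, 20 business days (Sep 24, Sep 25, Sep 26, Sep 27, …, Oct 17, Oct 18, Oct 21, skipping weekends) brings us to Monday, October 21, 2030, which is the last day of the consultation period.
The date termination becomes effective: 90 calendar days after October 21, 2030 is January 19, 2031. That falls on a Sunday, so it rolls to the next business day, Monday, January 20, 2031.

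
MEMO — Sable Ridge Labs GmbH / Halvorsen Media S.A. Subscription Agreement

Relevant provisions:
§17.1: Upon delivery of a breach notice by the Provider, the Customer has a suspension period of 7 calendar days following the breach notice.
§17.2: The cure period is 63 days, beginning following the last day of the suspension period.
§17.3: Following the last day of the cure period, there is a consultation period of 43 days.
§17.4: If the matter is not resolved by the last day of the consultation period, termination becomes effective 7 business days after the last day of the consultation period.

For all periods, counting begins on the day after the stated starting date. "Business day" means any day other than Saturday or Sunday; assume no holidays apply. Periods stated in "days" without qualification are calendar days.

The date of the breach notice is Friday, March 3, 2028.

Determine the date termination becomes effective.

July 4, 2028

Adding 7 calendar days to March 3, 2028 gives March 10, 2028, which is the last day of the suspension period.
The last day of the cure period: 63 calendar days after March 10, 2028 is May 12, 2028.
The last day of the consultation period: 43 calendar days after May 12, 2028 is June 24, 2028.
The date termination becomes effective: 7 business days after Saturday, June 24, 2028, skipping weekends — Jun 26, Jun 27, Jun 28, Jun 29, Jun 30, Jul 3, Jul 4 — lands on Tuesday, July 4, 2028.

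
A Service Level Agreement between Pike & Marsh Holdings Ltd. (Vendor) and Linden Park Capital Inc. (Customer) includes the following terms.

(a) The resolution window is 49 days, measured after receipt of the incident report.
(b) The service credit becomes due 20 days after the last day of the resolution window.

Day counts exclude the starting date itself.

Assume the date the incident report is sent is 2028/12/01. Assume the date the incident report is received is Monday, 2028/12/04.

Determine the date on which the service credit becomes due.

Adding 49 calendar days to 2028/12/04 gives 2029/01/22, which is the last day of the resolution window.
The date on which the service credit becomes due: 20 calendar days after 2029/01/22 is 2029/02/11.

2029/02/11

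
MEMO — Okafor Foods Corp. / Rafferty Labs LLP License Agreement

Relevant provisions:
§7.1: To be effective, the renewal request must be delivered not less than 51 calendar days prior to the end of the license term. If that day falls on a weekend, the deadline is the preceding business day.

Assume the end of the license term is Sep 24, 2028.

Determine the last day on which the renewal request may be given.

Counting back 51 calendar days from Sep 24, 2028 gives Aug 4, 2028. That is a Friday, so no adjustment is needed.

Aug 4, 2028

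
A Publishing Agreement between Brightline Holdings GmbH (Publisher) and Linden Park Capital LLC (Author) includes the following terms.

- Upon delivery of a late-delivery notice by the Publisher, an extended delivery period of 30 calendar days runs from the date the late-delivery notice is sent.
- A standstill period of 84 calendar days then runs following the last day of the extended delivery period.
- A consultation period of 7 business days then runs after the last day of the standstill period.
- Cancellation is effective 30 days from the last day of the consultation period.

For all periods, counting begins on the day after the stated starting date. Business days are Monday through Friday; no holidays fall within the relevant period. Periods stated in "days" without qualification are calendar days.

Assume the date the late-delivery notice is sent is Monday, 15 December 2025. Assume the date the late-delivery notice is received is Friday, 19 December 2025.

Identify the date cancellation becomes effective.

The last day of the extended delivery period: 30 calendar days after 15 December 2025 is 14 January 2026.
The last day of the standstill period: 84 calendar days after 14 January 2026 is 8 April 2026.
The last day of the consultation period: counting 7 business days from Wednesday, 8 April 2026 (Apr 9, Apr 10, Apr 13, Apr 14, Apr 15, Apr 16, Apr 17, skipping weekends) reaches Friday, 17 April 2026.
Adding 30 calendar days to 17 April 2026 gives 17 May 2026, which is the date cancellation becomes effective.

17 May 2026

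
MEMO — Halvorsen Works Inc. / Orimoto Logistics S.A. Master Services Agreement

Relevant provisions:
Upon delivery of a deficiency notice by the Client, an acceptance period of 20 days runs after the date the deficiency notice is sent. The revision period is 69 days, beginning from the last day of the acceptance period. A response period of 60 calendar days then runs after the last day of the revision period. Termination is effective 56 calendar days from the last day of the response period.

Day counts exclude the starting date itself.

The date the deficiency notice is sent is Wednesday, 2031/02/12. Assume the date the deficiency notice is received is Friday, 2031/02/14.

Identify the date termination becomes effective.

The last day of the acceptance period: 20 calendar days after 2031/02/12 is 2031/03/04.
Adding 69 calendar days to 2031/03/04 gives 2031/05/12, which is the last day of the revision period.
The last day of the response period: 2031/05/12 + 60 days = 2031/07/11.
The date termination becomes effective: 2031/07/11 + 56 days = 2031/09/05.

2031/09/05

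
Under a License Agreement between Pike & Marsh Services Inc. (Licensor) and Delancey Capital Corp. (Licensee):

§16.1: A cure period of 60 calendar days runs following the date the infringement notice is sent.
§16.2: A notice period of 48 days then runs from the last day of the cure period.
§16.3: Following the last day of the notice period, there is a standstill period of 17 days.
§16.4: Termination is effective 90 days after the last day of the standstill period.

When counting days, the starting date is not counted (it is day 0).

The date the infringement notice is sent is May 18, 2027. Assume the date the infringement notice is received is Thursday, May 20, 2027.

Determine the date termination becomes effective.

Dec 19, 2027

The last day of the cure period: May 18, 2027 + 60 days = Jul 17, 2027.
The last day of the notice period: 48 calendar days after Jul 17, 2027 is Sep 3, 2027.
Adding 17 calendar days to Sep 3, 2027 gives Sep 20, 2027, which is the last day of the standstill period.
The date termination becomes effective: 90 calendar days after Sep 20, 2027 is Dec 19, 2027.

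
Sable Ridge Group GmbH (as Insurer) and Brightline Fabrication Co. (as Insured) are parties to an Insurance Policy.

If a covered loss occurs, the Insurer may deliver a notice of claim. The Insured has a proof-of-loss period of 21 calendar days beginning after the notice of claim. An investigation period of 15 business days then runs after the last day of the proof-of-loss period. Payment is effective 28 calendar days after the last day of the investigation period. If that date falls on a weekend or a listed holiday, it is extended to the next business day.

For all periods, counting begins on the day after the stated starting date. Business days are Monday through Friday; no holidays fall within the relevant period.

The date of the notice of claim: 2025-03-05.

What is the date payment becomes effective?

2025-05-14

The last day of the proof-of-loss period: 21 calendar days after 2025-03-05 is 2025-03-26.
The last day of the investigation period: counting 15 business days from Wednesday, 2025-03-26 (Mar 27, Mar 28, Mar 31, Apr 1, …, Apr 14, Apr 15, Apr 16, skipping weekends) reaches Wednesday, 2025-04-16.
The date payment becomes effective: 2025-04-16 + 28 days = 2025-05-14. 2025-05-14 is a Wednesday, so no roll-forward applies.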